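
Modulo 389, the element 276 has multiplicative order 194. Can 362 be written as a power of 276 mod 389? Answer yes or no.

362 ∈ ⟨276⟩ iff 362^194 ≡ 1 (mod 389), since |⟨276⟩| = 194.
362^194 mod 389 = 388.
Since 388 ≠ 1, 362 does not lie in the subgroup.

no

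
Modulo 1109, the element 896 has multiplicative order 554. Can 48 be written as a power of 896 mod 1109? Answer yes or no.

no

48 ∈ ⟨896⟩ iff 48^554 ≡ 1 (mod 1109), since |⟨896⟩| = 554.
48^554 mod 1109 = 1108.
Since 1108 ≠ 1, 48 does not lie in the subgroup.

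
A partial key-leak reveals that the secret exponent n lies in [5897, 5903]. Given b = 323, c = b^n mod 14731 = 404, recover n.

Compute 323^5897 mod 14731 = 5481, then multiply by 323 repeatedly:
  323^5897=5481  323^5898=2643  323^5899=14022  323^5900=6689  323^5901=9821
  323^5902=5018  323^5903=404
Found 404 at exponent 5903.

5903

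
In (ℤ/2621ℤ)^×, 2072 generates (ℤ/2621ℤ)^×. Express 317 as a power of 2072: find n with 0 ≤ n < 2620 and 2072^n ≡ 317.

32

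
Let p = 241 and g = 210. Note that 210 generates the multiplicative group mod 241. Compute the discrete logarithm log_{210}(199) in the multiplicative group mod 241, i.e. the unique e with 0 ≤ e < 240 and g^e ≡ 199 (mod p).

Baby-step giant-step with m = ceil(sqrt(240)) = 16.
Baby table (210^j mod 241 for j=0..15):
  0:1  1:210  2:238  3:93  4:9  5:203  6:214  7:114
  8:81  9:140  10:239  11:62  12:6  13:55  14:223  15:76
Giant step factor: 210^(-16) ≡ 183 (mod 241).
Scan 199·183^i mod 241 for i = 0, 1, …:
  i=0: 199   i=1: 26   i=2: 179   i=3: 222
  i=4: 138   i=5: 190   i=6: 66   i=7: 28
  i=8: 63   i=9: 202   i=10: 93
Match at i=10, j=3: e = 10·16 + 3 = 163.

163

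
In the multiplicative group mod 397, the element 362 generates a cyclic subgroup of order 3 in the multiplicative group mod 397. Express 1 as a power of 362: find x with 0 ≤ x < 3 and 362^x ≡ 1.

Successive powers of 362 modulo 397:
  362^0=1
So 362^0 ≡ 1 (mod 397), giving x = 0.

0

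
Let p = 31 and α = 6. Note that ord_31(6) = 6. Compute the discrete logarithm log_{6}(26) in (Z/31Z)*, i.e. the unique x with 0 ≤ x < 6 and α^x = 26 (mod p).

Successive powers of 6 modulo 31:
  6^0=1  6^1=6  6^2=5  6^3=30  6^4=25  6^5=26
So 6^5 ≡ 26 (mod 31), giving x = 5.

5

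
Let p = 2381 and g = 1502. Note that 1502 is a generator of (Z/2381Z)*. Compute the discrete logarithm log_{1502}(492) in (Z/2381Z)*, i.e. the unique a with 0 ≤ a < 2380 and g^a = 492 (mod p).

Baby-step giant-step with m = ceil(sqrt(2380)) = 49.
Baby table (1502^j mod 2381 for j=0..48):
  0:1  1:1502  2:1197  3:239  4:1828  5:363  6:2358  7:1169
  8:1041  9:1646  10:814  11:1175  12:529  13:1685  14:2248  15:238
  16:326  17:1547  18:2119  19:1722  20:678  21:1669  22:2026  23:134
  24:1264  25:871  26:1073  27:2090  28:1022  29:1680  30:1881  31:1396
  32:1512  33:1931  34:304  35:1837  36:1976  37:1226  38:939  39:826
  40:151  41:607  42:2172  43:374  44:2213  45:50  46:1289  47:325
  48:45
Giant step factor: 1502^(-49) ≡ 2146 (mod 2381).
Scan 492·2146^i mod 2381 for i = 0, 1, …:
  i=0: 492   i=1: 1049   i=2: 1109   i=3: 1295
  i=4: 443   i=5: 659   i=6: 2281   i=7: 2071
  i=8: 1420   i=9: 2021     …   i=28: 1775
  i=29: 1931
Match at i=29, j=33: a = 29·49 + 33 = 1454.

1454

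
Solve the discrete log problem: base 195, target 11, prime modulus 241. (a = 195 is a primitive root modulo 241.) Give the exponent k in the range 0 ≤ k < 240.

Baby-step giant-step with m = ceil(sqrt(240)) = 16.
Baby table (195^j mod 241 for j=0..15):
  0:1  1:195  2:188  3:28  4:158  5:203  6:61  7:86
  8:141  9:21  10:239  11:92  12:106  13:185  14:166  15:76
Giant step factor: 195^(-16) ≡ 160 (mod 241).
Scan 11·160^i mod 241 for i = 0, 1, …:
  i=0: 11   i=1: 73   i=2: 112   i=3: 86
Match at i=3, j=7: k = 3·16 + 7 = 55.

55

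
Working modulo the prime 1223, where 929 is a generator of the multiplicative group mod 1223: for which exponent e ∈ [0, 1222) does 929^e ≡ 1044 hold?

390

Baby-step giant-step with m = ceil(sqrt(1222)) = 35.
Baby table (929^j mod 1223 for j=0..34):
  0:1  1:929  2:826  3:533  4:1065  5:1201  6:353  7:173
  8:504  9:1030  10:484  11:795  12:1086  13:1142  14:577  15:359
  16:855  17:568  18:559  19:759  20:663  21:758  22:957  23:1155
  24:424  25:90  26:446  27:960  28:273  29:456  30:466  31:1195
  32:894  33:109  34:975
Giant step factor: 929^(-35) ≡ 750 (mod 1223).
Scan 1044·750^i mod 1223 for i = 0, 1, …:
  i=0: 1044   i=1: 280   i=2: 867   i=3: 837
  i=4: 351   i=5: 305   i=6: 49   i=7: 60
  i=8: 972   i=9: 92   i=10: 512   i=11: 1201
Match at i=11, j=5: e = 11·35 + 5 = 390.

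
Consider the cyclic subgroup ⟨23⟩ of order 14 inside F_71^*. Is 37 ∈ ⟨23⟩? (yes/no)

37 ∈ ⟨23⟩ iff 37^14 ≡ 1 (mod 71), since |⟨23⟩| = 14.
37^14 mod 71 = 1.
Since 1 = 1, 37 lies in the subgroup.

yes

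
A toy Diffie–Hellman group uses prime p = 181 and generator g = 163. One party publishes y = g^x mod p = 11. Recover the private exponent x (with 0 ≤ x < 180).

Baby-step giant-step with m = ceil(sqrt(180)) = 14.
Baby table (163^j mod 181 for j=0..13):
  0:1  1:163  2:143  3:141  4:177  5:72  6:152  7:160
  8:16  9:74  10:116  11:84  12:117  13:66
Giant step factor: 163^(-14) ≡ 55 (mod 181).
Scan 11·55^i mod 181 for i = 0, 1, …:
  i=0: 11   i=1: 62   i=2: 152
Match at i=2, j=6: x = 2·14 + 6 = 34.

34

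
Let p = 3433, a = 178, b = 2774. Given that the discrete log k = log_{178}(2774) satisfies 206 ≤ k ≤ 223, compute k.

207

Compute 178^206 mod 3433 = 3140, then multiply by 178 repeatedly:
  178^206=3140  178^207=2774
Found 2774 at exponent 207.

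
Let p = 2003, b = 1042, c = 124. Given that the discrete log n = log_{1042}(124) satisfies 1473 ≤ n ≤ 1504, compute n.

1495

Compute 1042^1473 mod 2003 = 719, then multiply by 1042 repeatedly:
  1042^1473=719  1042^1474=76  1042^1475=1075  1042^1476=473  1042^1477=128
  1042^1478=1178  1042^1479=1640  1042^1480=321  1042^1481=1984  1042^1482=232
  1042^1483=1384  1042^1484=1971  1042^1485=707  1042^1486=1593  1042^1487=1422
  1042^1488=1507  1042^1489=1945  1042^1490=1657  1042^1491=8  1042^1492=324
  1042^1493=1104  1042^1494=646  1042^1495=124
Found 124 at exponent 1495.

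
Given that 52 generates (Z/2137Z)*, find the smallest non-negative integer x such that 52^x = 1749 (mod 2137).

1872

Baby-step giant-step with m = ceil(sqrt(2136)) = 47.
Baby table (52^j mod 2137 for j=0..46):
  0:1  1:52  2:567  3:1703  4:939  5:1814  6:300  7:641
  8:1277  9:157  10:1753  11:1402  12:246  13:2107  14:577  15:86
  16:198  17:1748  18:1142  19:1685  20:3  21:156  22:1701  23:835
  24:680  25:1168  26:900  27:1923  28:1694  29:471  30:985  31:2069
  32:738  33:2047  34:1731  35:258  36:594  37:970  38:1289  39:781
  40:9  41:468  42:829  43:368  44:2040  45:1367  46:563
Giant step factor: 52^(-47) ≡ 1661 (mod 2137).
Scan 1749·1661^i mod 2137 for i = 0, 1, …:
  i=0: 1749   i=1: 906   i=2: 418   i=3: 1910
  i=4: 1202   i=5: 564   i=6: 798   i=7: 538
  i=8: 352   i=9: 1271     …   i=38: 793
  i=39: 781
Match at i=39, j=39: x = 39·47 + 39 = 1872.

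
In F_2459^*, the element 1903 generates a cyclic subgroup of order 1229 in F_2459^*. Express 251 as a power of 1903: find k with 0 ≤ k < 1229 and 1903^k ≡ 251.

Baby-step giant-step with m = ceil(sqrt(1229)) = 36.
Baby table (1903^j mod 2459 for j=0..35):
  0:1  1:1903  2:1761  3:2025  4:322  5:475  6:1472  7:415
  8:406  9:492  10:1856  11:844  12:405  13:1048  14:95  15:1278
  16:83  17:573  18:1082  19:863  20:2136  21:81  22:1685  23:19
  24:1731  25:1492  26:1590  27:1200  28:1648  29:919  30:508  31:337
  32:1971  33:838  34:1282  35:318
Giant step factor: 1903^(-36) ≡ 625 (mod 2459).
Scan 251·625^i mod 2459 for i = 0, 1, …:
  i=0: 251   i=1: 1958   i=2: 1627   i=3: 1308
  i=4: 1112   i=5: 1562   i=6: 27   i=7: 2121
  i=8: 224   i=9: 2296     …   i=13: 91
  i=14: 318
Match at i=14, j=35: k = 14·36 + 35 = 539.

539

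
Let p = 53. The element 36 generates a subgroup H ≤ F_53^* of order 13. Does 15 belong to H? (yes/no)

15 ∈ ⟨36⟩ iff 15^13 ≡ 1 (mod 53), since |⟨36⟩| = 13.
15^13 mod 53 = 1.
Since 1 = 1, 15 lies in the subgroup.

yes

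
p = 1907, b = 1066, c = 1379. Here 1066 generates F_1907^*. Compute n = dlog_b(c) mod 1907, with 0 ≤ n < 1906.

390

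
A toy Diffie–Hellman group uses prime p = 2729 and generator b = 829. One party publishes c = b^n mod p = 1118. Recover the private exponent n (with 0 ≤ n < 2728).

1751

Baby-step giant-step with m = ceil(sqrt(2728)) = 53.
Baby table (829^j mod 2729 for j=0..52):
  0:1  1:829  2:2262  3:375  4:2498  5:2260  6:1446  7:703
  8:1510  9:1908  10:1641  11:1347  12:502  13:1350  14:260  15:2678
  16:1385  17:1985  18:2707  19:865  20:2087  21:2666  22:2353  23:2131
  24:936  25:908  26:2257  27:1688  28:2104  29:385  30:2601  31:319
  32:2467  33:1122  34:2278  35:2723  36:484  37:73  38:479  39:1386
  40:85  41:2240  42:1240  43:1856  44:2197  45:1070  46:105  47:2446
  48:87  49:1169  50:306  51:2606  52:1735
Giant step factor: 829^(-53) ≡ 889 (mod 2729).
Scan 1118·889^i mod 2729 for i = 0, 1, …:
  i=0: 1118   i=1: 546   i=2: 2361   i=3: 328
  i=4: 2318   i=5: 307   i=6: 23   i=7: 1344
  i=8: 2243   i=9: 1857     …   i=32: 1123
  i=33: 2262
Match at i=33, j=2: n = 33·53 + 2 = 1751.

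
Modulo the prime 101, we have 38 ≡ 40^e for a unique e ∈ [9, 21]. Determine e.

11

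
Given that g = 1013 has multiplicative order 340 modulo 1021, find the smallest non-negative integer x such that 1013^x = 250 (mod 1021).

Baby-step giant-step with m = ceil(sqrt(340)) = 19.
Baby table (1013^j mod 1021 for j=0..18):
  0:1  1:1013  2:64  3:509  4:12  5:925  6:768  7:1003
  8:144  9:890  10:27  11:805  12:707  13:470  14:324  15:471
  16:316  17:535  18:825
Giant step factor: 1013^(-19) ≡ 28 (mod 1021).
Scan 250·28^i mod 1021 for i = 0, 1, …:
  i=0: 250   i=1: 874   i=2: 989   i=3: 125
  i=4: 437   i=5: 1005   i=6: 573   i=7: 729
  i=8: 1013
Match at i=8, j=1: x = 8·19 + 1 = 153.

153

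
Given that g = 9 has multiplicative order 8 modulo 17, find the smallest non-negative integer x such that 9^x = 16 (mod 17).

Successive powers of 9 modulo 17:
  9^0=1  9^1=9  9^2=13  9^3=15  9^4=16
So 9^4 ≡ 16 (mod 17), giving x = 4.

4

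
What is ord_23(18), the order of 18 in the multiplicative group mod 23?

The order of 18 must divide p − 1 = 22 = 2 · 11.
Divisors: 1, 2, 11, 22.
Check each in increasing order: 18^1 ≡ 18;  18^2 ≡ 2;  18^11 ≡ 1.
Smallest exponent giving 1 is 11.

11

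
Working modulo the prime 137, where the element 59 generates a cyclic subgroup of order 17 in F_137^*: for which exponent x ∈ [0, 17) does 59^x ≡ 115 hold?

15

Successive powers of 59 modulo 137:
  59^0=1  59^1=59  59^2=56  59^3=16  59^4=122  59^5=74
  59^6=119  59^7=34  59^8=88  59^9=123  59^10=133  59^11=38
  59^12=50  59^13=73  59^14=60  59^15=115
So 59^15 ≡ 115 (mod 137), giving x = 15.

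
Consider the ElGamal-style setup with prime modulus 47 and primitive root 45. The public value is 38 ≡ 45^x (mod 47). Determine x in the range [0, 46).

Successive powers of 45 modulo 47:
  45^0=1  45^1=45  45^2=4  45^3=39  45^4=16  45^5=15
  45^6=17  45^7=13  45^8=21  45^9=5  45^10=37  45^11=20
  45^12=7  45^13=33  45^14=28  45^15=38
So 45^15 ≡ 38 (mod 47), giving x = 15.

15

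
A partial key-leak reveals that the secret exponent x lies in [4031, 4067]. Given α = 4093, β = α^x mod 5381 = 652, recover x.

Compute 4093^4031 mod 5381 = 343, then multiply by 4093 repeatedly:
  4093^4031=343  4093^4032=4839  4093^4033=3947  4093^4034=1309  4093^4035=3642
  4093^4036=1336  4093^4037=1152  4093^4038=1380  4093^4039=3671  4093^4040=1651
  4093^4041=4388  4093^4042=3687  4093^4043=2567  4093^4044=3019  4093^4045=1991
  4093^4046=2329  4093^4047=2846  4093^4048=4194  4093^4049=652
Found 652 at exponent 4049.

4049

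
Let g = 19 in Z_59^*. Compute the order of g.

The order of 19 must divide p − 1 = 58 = 2 · 29.
Divisors: 1, 2, 29, 58.
Check each in increasing order: 19^1 ≡ 19;  19^2 ≡ 7;  19^29 ≡ 1.
Smallest exponent giving 1 is 29.

29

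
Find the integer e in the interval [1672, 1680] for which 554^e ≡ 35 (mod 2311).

Compute 554^1672 mod 2311 = 1823, then multiply by 554 repeatedly:
  554^1672=1823  554^1673=35
Found 35 at exponent 1673.

1673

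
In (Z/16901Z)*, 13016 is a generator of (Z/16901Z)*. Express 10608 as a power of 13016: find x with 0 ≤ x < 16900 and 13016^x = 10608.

7424

Baby-step giant-step with m = ceil(sqrt(16900)) = 130.
Baby table (13016^j mod 16901 for j=0..129):
  0:1  1:13016  2:632  3:12226  4:10701  5:3075  6:2632  7:16686
  8:7126  9:16229  10:7966  11:14722  12:14915  13:8754  14:12423  15:5901
  16:9272  17:11212  18:12158  19:4465  20:10802  21:16314  22:15761  23:838
  24:6263  25:5685  26:3382  27:9908  28:7898  29:8486  30:5741  31:5535
  32:11498  33:16514  34:16207  35:8931  36:818  37:16359  38:9946  39:12377
  40:15601  41:14002  42:6549  43:10041  44:15124  45:8037  46:9303  47:9084
  48:14849  49:11649  50:4513  51:10233  52:12848  53:11074  54:7456  55:1754
  56:13714  57:9963  58:13936  59:9444  60:2131  61:2555  62:11613  63:9165
  64:4382  65:12138  66:14561  67:15063  68:8408  69:4553  70:6942  71:4326
  72:9985  73:12971  74:6447  75:687  76:1363  77:11659  78:16366  79:16553
  80:16801  81:16678  82:4404  83:11173  84:11564  85:13619  86:7216  87:4599
  88:14143  89:16497  90:14648  91:15088  92:12689  93:3452  94:8374  95:1435
  96:2355  97:11167  98:1072  99:9827  100:1464  101:7997  102:12594  103:705
  104:15938  105:6134  106:16721  107:6359  108:4547  109:13351  110:534  111:4233
  112:16369  113:4898  114:1796  115:2653  116:2705  117:3497  118:2559  119:12974
  120:11693  121:2583  122:4239  123:9960  124:8690  125:7548  126:16156  127:4254
  128:2388  129:1269
Giant step factor: 13016^(-130) ≡ 12100 (mod 16901).
Scan 10608·12100^i mod 16901 for i = 0, 1, …:
  i=0: 10608   i=1: 10606   i=2: 3307   i=3: 10033
  i=4: 16318   i=5: 10318   i=6: 113   i=7: 15220
  i=8: 8704   i=9: 8269     …   i=56: 1226
  i=57: 12423
Match at i=57, j=14: x = 57·130 + 14 = 7424.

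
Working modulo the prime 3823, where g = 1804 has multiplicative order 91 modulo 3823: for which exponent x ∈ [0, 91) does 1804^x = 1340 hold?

24

Baby-step giant-step with m = ceil(sqrt(91)) = 10.
Baby table (1804^j mod 3823 for j=0..9):
  0:1  1:1804  2:1043  3:656  4:2117  5:3714  6:2160  7:1003
  8:1133  9:2450
Giant step factor: 1804^(-10) ≡ 3424 (mod 3823).
Scan 1340·3424^i mod 3823 for i = 0, 1, …:
  i=0: 1340   i=1: 560   i=2: 2117
Match at i=2, j=4: x = 2·10 + 4 = 24.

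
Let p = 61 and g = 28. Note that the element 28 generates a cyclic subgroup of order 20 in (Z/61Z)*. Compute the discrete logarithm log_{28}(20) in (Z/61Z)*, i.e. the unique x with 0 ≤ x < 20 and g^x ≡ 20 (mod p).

4

Successive powers of 28 modulo 61:
  28^0=1  28^1=28  28^2=52  28^3=53  28^4=20
So 28^4 ≡ 20 (mod 61), giving x = 4.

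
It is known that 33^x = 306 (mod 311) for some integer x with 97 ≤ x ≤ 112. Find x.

109

Compute 33^97 mod 311 = 302, then multiply by 33 repeatedly:
  33^97=302  33^98=14  33^99=151  33^100=7  33^101=231
  33^102=159  33^103=271  33^104=235  33^105=291  33^106=273
  33^107=301  33^108=292  33^109=306
Found 306 at exponent 109.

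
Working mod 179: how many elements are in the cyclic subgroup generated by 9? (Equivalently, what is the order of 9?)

The order of 9 must divide p − 1 = 178 = 2 · 89.
Divisors: 1, 2, 89, 178.
Check each in increasing order: 9^1 ≡ 9;  9^2 ≡ 81;  9^89 ≡ 1.
Smallest exponent giving 1 is 89.

89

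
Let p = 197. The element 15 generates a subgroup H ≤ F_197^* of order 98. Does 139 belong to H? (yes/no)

139 ∈ ⟨15⟩ iff 139^98 ≡ 1 (mod 197), since |⟨15⟩| = 98.
139^98 mod 197 = 196.
Since 196 ≠ 1, 139 does not lie in the subgroup.

no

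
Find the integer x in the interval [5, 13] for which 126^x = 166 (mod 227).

10

Compute 126^5 mod 227 = 180, then multiply by 126 repeatedly:
  126^5=180  126^6=207  126^7=204  126^8=53  126^9=95
  126^10=166
Found 166 at exponent 10.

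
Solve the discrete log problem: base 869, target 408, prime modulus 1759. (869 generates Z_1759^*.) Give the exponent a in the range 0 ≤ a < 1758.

157

Baby-step giant-step with m = ceil(sqrt(1758)) = 42.
Baby table (869^j mod 1759 for j=0..41):
  0:1  1:869  2:550  3:1261  4:1711  5:504  6:1744  7:1037
  8:545  9:434  10:720  11:1235  12:225  13:276  14:620  15:526
  16:1513  17:824  18:143  19:1137  20:1254  21:905  22:172  23:1712
  24:1373  25:535  26:539  27:497  28:938  29:705  30:513  31:770
  32:710  33:1340  34:2  35:1738  36:1100  37:763  38:1663  39:1008
  40:1729  41:315
Giant step factor: 869^(-42) ≡ 1454 (mod 1759).
Scan 408·1454^i mod 1759 for i = 0, 1, …:
  i=0: 408   i=1: 449   i=2: 257   i=3: 770
Match at i=3, j=31: a = 3·42 + 31 = 157.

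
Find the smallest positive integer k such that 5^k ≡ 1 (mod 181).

The order of 5 must divide p − 1 = 180 = 2^2 · 3^2 · 5.
Divisors: 1, 2, 3, 4, 5, 6, 9, 10, 12, 15, 18, 20, 30, 36, 45, 60, 90, 180.
Check each in increasing order: 5^1 ≡ 5;  5^2 ≡ 25;  5^3 ≡ 125;  5^4 ≡ 82;  5^5 ≡ 48;  5^6 ≡ 59;  5^9 ≡ 135;  5^10 ≡ 132;  5^12 ≡ 42;  5^15 ≡ 1.
Smallest exponent giving 1 is 15.

15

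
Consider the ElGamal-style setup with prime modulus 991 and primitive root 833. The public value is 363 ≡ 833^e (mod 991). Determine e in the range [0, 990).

Baby-step giant-step with m = ceil(sqrt(990)) = 32.
Baby table (833^j mod 991 for j=0..31):
  0:1  1:833  2:189  3:859  4:45  5:818  6:577  7:6
  8:43  9:143  10:199  11:270  12:944  13:489  14:36  15:258
  16:858  17:203  18:629  19:709  20:952  21:216  22:557  23:193
  24:227  25:801  26:290  27:757  28:305  29:369  30:167  31:371
Giant step factor: 833^(-32) ≡ 705 (mod 991).
Scan 363·705^i mod 991 for i = 0, 1, …:
  i=0: 363   i=1: 237   i=2: 597   i=3: 701
  i=4: 687   i=5: 727   i=6: 188   i=7: 737
  i=8: 301   i=9: 131     …   i=18: 495
  i=19: 143
Match at i=19, j=9: e = 19·32 + 9 = 617.

617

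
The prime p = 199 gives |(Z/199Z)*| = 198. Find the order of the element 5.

The order of 5 must divide p − 1 = 198 = 2 · 3^2 · 11.
Divisors: 1, 2, 3, 6, 9, 11, 18, 22, 33, 66, 99, 198.
Check each in increasing order: 5^1 ≡ 5;  5^2 ≡ 25;  5^3 ≡ 125;  5^6 ≡ 103;  5^9 ≡ 139;  5^11 ≡ 92;  5^18 ≡ 18;  5^22 ≡ 106;  5^33 ≡ 1.
Smallest exponent giving 1 is 33.

33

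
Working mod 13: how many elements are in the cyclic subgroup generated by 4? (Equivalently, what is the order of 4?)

The order of 4 must divide p − 1 = 12 = 2^2 · 3.
Divisors: 1, 2, 3, 4, 6, 12.
Check each in increasing order: 4^1 ≡ 4;  4^2 ≡ 3;  4^3 ≡ 12;  4^4 ≡ 9;  4^6 ≡ 1.
Smallest exponent giving 1 is 6.

6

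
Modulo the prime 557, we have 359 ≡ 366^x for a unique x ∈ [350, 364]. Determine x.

358

Compute 366^350 mod 557 = 150, then multiply by 366 repeatedly:
  366^350=150  366^351=314  366^352=182  366^353=329  366^354=102
  366^355=13  366^356=302  366^357=246  366^358=359
Found 359 at exponent 358.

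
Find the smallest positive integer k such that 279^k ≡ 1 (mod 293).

The order of 279 must divide p − 1 = 292 = 2^2 · 73.
Divisors: 1, 2, 4, 73, 146, 292.
Check each in increasing order: 279^1 ≡ 279;  279^2 ≡ 196;  279^4 ≡ 33;  279^73 ≡ 1.
Smallest exponent giving 1 is 73.

73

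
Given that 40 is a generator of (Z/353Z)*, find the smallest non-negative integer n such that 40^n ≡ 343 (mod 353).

297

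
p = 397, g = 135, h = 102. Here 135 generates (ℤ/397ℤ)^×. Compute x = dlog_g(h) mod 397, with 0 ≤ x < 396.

218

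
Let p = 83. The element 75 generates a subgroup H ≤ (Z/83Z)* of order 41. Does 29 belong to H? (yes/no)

yes

29 ∈ ⟨75⟩ iff 29^41 ≡ 1 (mod 83), since |⟨75⟩| = 41.
29^41 mod 83 = 1.
Since 1 = 1, 29 lies in the subgroup.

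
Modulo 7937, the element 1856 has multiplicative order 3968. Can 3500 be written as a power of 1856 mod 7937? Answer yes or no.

yes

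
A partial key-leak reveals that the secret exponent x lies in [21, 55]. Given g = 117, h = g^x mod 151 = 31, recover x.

26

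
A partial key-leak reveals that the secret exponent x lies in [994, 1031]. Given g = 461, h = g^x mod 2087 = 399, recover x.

1000

Compute 461^994 mod 2087 = 385, then multiply by 461 repeatedly:
  461^994=385  461^995=90  461^996=1837  461^997=1622  461^998=596
  461^999=1359  461^1000=399
Found 399 at exponent 1000.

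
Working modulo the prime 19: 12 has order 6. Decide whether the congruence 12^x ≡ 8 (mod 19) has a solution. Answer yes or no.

⟨12⟩ has order 6; its elements mod 19 are {1, 7, 8, 11, 12, 18}.
8 is in this set.

yes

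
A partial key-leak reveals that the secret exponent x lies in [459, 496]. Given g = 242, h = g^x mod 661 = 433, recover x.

481

Compute 242^459 mod 661 = 19, then multiply by 242 repeatedly:
  242^459=19  242^460=632  242^461=253  242^462=414  242^463=377
  242^464=16  242^465=567  242^466=387  242^467=453  242^468=561
  242^469=257  242^470=60  242^471=639  242^472=625  242^473=542
  242^474=286  242^475=468  242^476=225  242^477=248  242^478=526
  242^479=380  242^480=81  242^481=433
Found 433 at exponent 481.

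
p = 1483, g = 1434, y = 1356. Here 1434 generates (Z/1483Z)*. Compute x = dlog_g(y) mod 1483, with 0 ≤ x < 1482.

883

Baby-step giant-step with m = ceil(sqrt(1482)) = 39.
Baby table (1434^j mod 1483 for j=0..38):
  0:1  1:1434  2:918  3:991  4:380  5:659  6:335  7:1381
  8:549  9:1276  10:1245  11:1281  12:1000  13:1422  14:23  15:356
  16:352  17:548  18:1325  19:327  20:290  21:620  22:763  23:1171
  24:458  25:1286  26:755  27:80  28:529  29:773  30:681  31:740
  32:815  33:106  34:738  35:913  36:1236  37:239  38:153
Giant step factor: 1434^(-39) ≡ 850 (mod 1483).
Scan 1356·850^i mod 1483 for i = 0, 1, …:
  i=0: 1356   i=1: 309   i=2: 159   i=3: 197
  i=4: 1354   i=5: 92   i=6: 1084   i=7: 457
  i=8: 1387   i=9: 1448     …   i=21: 1324
  i=22: 1286
Match at i=22, j=25: x = 22·39 + 25 = 883.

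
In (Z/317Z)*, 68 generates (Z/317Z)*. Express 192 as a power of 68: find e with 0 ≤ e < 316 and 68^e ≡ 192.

Baby-step giant-step with m = ceil(sqrt(316)) = 18.
Baby table (68^j mod 317 for j=0..17):
  0:1  1:68  2:186  3:285  4:43  5:71  6:73  7:209
  8:264  9:200  10:286  11:111  12:257  13:41  14:252  15:18
  16:273  17:178
Giant step factor: 68^(-18) ≡ 82 (mod 317).
Scan 192·82^i mod 317 for i = 0, 1, …:
  i=0: 192   i=1: 211   i=2: 184   i=3: 189
  i=4: 282   i=5: 300   i=6: 191   i=7: 129
  i=8: 117   i=9: 84     …   i=16: 314
  i=17: 71
Match at i=17, j=5: e = 17·18 + 5 = 311.

311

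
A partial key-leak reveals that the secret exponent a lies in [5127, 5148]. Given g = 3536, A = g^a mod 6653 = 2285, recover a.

Compute 3536^5127 mod 6653 = 3334, then multiply by 3536 repeatedly:
  3536^5127=3334  3536^5128=6561  3536^5129=685  3536^5130=468  3536^5131=4904
  3536^5132=2826  3536^5133=6583  3536^5134=5294  3536^5135=4695  3536^5136=2285
Found 2285 at exponent 5136.

5136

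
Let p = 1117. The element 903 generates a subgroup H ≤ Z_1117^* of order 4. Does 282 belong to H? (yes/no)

no

⟨903⟩ has order 4; its elements mod 1117 are {1, 214, 903, 1116}.
282 is not in this set.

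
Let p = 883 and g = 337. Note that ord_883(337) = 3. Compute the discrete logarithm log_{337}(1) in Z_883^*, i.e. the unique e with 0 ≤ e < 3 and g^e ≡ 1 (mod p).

0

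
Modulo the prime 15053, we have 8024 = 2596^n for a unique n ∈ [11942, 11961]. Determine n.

Compute 2596^11942 mod 15053 = 5497, then multiply by 2596 repeatedly:
  2596^11942=5497  2596^11943=15021  2596^11944=7246  2596^11945=9419  2596^11946=5652
  2596^11947=10970  2596^11948=12897  2596^11949=2740  2596^11950=8024
Found 8024 at exponent 11950.

11950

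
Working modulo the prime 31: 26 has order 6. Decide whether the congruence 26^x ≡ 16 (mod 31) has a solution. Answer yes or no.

⟨26⟩ has order 6; its elements mod 31 are {1, 5, 6, 25, 26, 30}.
16 is not in this set.

no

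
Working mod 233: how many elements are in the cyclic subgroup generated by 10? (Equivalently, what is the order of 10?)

232

The order of 10 must divide p − 1 = 232 = 2^3 · 29.
Divisors: 1, 2, 4, 8, 29, 58, 116, 232.
Check each in increasing order: 10^1 ≡ 10;  10^2 ≡ 100;  10^4 ≡ 214;  10^8 ≡ 128;  10^29 ≡ 12;  10^58 ≡ 144;  10^116 ≡ 232;  10^232 ≡ 1.
Smallest exponent giving 1 is 232.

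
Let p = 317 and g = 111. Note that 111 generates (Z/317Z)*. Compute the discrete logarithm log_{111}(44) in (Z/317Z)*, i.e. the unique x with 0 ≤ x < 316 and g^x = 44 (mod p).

102

Baby-step giant-step with m = ceil(sqrt(316)) = 18.
Baby table (111^j mod 317 for j=0..17):
  0:1  1:111  2:275  3:93  4:179  5:215  6:90  7:163
  8:24  9:128  10:260  11:13  12:175  13:88  14:258  15:108
  16:259  17:219
Giant step factor: 111^(-18) ≡ 168 (mod 317).
Scan 44·168^i mod 317 for i = 0, 1, …:
  i=0: 44   i=1: 101   i=2: 167   i=3: 160
  i=4: 252   i=5: 175
Match at i=5, j=12: x = 5·18 + 12 = 102.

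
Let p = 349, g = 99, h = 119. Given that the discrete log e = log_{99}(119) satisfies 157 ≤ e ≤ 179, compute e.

Compute 99^157 mod 349 = 119, then multiply by 99 repeatedly:
  99^157=119
Found 119 at exponent 157.

157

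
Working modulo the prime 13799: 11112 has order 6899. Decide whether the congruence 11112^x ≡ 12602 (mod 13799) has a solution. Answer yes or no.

12602 ∈ ⟨11112⟩ iff 12602^6899 ≡ 1 (mod 13799), since |⟨11112⟩| = 6899.
12602^6899 mod 13799 = 13798.
Since 13798 ≠ 1, 12602 does not lie in the subgroup.

no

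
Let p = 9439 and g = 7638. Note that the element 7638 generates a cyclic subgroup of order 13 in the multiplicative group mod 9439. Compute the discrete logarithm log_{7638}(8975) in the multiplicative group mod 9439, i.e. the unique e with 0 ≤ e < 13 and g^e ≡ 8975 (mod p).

7

Successive powers of 7638 modulo 9439:
  7638^0=1  7638^1=7638  7638^2=6024  7638^3=5626  7638^4=5060  7638^5=5014
  7638^6=2909  7638^7=8975
So 7638^7 ≡ 8975 (mod 9439), giving e = 7.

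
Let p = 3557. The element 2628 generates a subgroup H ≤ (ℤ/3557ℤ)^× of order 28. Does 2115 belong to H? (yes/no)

2115 ∈ ⟨2628⟩ iff 2115^28 ≡ 1 (mod 3557), since |⟨2628⟩| = 28.
2115^28 mod 3557 = 3151.
Since 3151 ≠ 1, 2115 does not lie in the subgroup.

no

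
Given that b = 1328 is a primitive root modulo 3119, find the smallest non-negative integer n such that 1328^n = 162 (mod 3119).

1776

Baby-step giant-step with m = ceil(sqrt(3118)) = 56.
Baby table (1328^j mod 3119 for j=0..55):
  0:1  1:1328  2:1349  3:1166  4:1424  5:958  6:2791  7:1076
  8:426  9:1189  10:778  11:795  12:1538  13:2638  14:627  15:3002
  16:574  17:1236  18:814  19:1818  20:198  21:948  22:1987  23:62
  24:1242  25:2544  26:555  27:956  28:135  29:1497  30:1213  31:1460
  32:1981  33:1451  34:2505  35:1786  36:1368  37:1446  38:2103  39:1279
  40:1776  41:564  42:432  43:2919  44:2634  45:1553  46:725  47:2148
  48:1778  49:101  50:11  51:2132  52:2363  53:350  54:69  55:1181
Giant step factor: 1328^(-56) ≡ 2883 (mod 3119).
Scan 162·2883^i mod 3119 for i = 0, 1, …:
  i=0: 162   i=1: 2315   i=2: 2604   i=3: 3018
  i=4: 2003   i=5: 1380   i=6: 1815   i=7: 2082
  i=8: 1450   i=9: 890     …   i=30: 1737
  i=31: 1776
Match at i=31, j=40: n = 31·56 + 40 = 1776.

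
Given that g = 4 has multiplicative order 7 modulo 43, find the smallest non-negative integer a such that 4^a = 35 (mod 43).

5

Successive powers of 4 modulo 43:
  4^0=1  4^1=4  4^2=16  4^3=21  4^4=41  4^5=35
So 4^5 ≡ 35 (mod 43), giving a = 5.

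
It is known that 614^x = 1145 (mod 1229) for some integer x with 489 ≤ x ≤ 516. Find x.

Compute 614^489 mod 1229 = 618, then multiply by 614 repeatedly:
  614^489=618  614^490=920  614^491=769  614^492=230  614^493=1114
  614^494=672  614^495=893  614^496=168  614^497=1145
Found 1145 at exponent 497.

497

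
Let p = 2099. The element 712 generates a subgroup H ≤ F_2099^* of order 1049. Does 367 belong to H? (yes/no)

no

367 ∈ ⟨712⟩ iff 367^1049 ≡ 1 (mod 2099), since |⟨712⟩| = 1049.
367^1049 mod 2099 = 2098.
Since 2098 ≠ 1, 367 does not lie in the subgroup.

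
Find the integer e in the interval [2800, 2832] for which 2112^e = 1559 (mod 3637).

2801

Compute 2112^2800 mod 3637 = 1387, then multiply by 2112 repeatedly:
  2112^2800=1387  2112^2801=1559
Found 1559 at exponent 2801.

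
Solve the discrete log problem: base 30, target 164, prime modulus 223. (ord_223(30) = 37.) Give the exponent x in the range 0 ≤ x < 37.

21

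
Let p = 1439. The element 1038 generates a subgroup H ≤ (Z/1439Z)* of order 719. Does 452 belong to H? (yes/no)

yes

452 ∈ ⟨1038⟩ iff 452^719 ≡ 1 (mod 1439), since |⟨1038⟩| = 719.
452^719 mod 1439 = 1.
Since 1 = 1, 452 lies in the subgroup.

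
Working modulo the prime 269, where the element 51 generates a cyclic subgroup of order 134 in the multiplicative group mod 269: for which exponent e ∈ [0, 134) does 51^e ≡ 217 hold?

109

Baby-step giant-step with m = ceil(sqrt(134)) = 12.
Baby table (51^j mod 269 for j=0..11):
  0:1  1:51  2:180  3:34  4:120  5:202  6:80  7:45
  8:143  9:30  10:185  11:20
Giant step factor: 51^(-12) ≡ 24 (mod 269).
Scan 217·24^i mod 269 for i = 0, 1, …:
  i=0: 217   i=1: 97   i=2: 176   i=3: 189
  i=4: 232   i=5: 188   i=6: 208   i=7: 150
  i=8: 103   i=9: 51
Match at i=9, j=1: e = 9·12 + 1 = 109.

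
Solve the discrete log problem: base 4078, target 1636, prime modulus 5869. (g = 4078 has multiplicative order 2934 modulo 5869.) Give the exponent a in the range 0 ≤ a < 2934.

Baby-step giant-step with m = ceil(sqrt(2934)) = 55.
Baby table (4078^j mod 5869 for j=0..54):
  0:1  1:4078  2:3207  3:2014  4:2361  5:2998  6:717  7:1164
  8:4640  9:264  10:2565  11:1512  12:3486  13:1190  14:5026  15:1480
  16:2108  17:4208  18:5137  19:2225  20:76  21:4740  22:3103  23:470
  24:3366  25:4826  26:1671  27:429  28:500  29:2457  30:1263  31:3401
  32:831  33:2405  34:491  35:969  36:1745  37:2882  38:3058  39:4768
  40:5776  41:2231  42:1068  43:506  44:3449  45:2898  46:3747  47:3259
  48:2786  49:4793  50:2084  51:240  52:4466  53:841  54:2102
Giant step factor: 4078^(-55) ≡ 2210 (mod 5869).
Scan 1636·2210^i mod 5869 for i = 0, 1, …:
  i=0: 1636   i=1: 256   i=2: 2336   i=3: 3709
  i=4: 3766   i=5: 618   i=6: 4172   i=7: 5790
  i=8: 1480
Match at i=8, j=15: a = 8·55 + 15 = 455.

455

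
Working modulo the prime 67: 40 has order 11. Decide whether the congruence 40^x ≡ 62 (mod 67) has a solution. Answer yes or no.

62 ∈ ⟨40⟩ iff 62^11 ≡ 1 (mod 67), since |⟨40⟩| = 11.
62^11 mod 67 = 1.
Since 1 = 1, 62 lies in the subgroup.

yes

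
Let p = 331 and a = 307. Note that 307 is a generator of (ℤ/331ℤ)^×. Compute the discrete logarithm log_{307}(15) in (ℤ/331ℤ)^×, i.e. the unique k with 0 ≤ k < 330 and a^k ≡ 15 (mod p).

303

Baby-step giant-step with m = ceil(sqrt(330)) = 19.
Baby table (307^j mod 331 for j=0..18):
  0:1  1:307  2:245  3:78  4:114  5:243  6:126  7:286
  8:87  9:229  10:131  11:166  12:319  13:288  14:39  15:57
  16:287  17:63  18:143
Giant step factor: 307^(-19) ≡ 312 (mod 331).
Scan 15·312^i mod 331 for i = 0, 1, …:
  i=0: 15   i=1: 46   i=2: 119   i=3: 56
  i=4: 260   i=5: 25   i=6: 187   i=7: 88
  i=8: 314   i=9: 323     …   i=14: 97
  i=15: 143
Match at i=15, j=18: k = 15·19 + 18 = 303.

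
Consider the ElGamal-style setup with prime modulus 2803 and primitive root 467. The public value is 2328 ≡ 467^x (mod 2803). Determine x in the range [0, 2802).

Baby-step giant-step with m = ceil(sqrt(2802)) = 53.
Baby table (467^j mod 2803 for j=0..52):
  0:1  1:467  2:2258  3:558  4:2710  5:1417  6:231  7:1363
  8:240  9:2763  10:941  11:2179  12:104  13:917  14:2183  15:1972
  16:1540  17:1612  18:1600  19:1602  20:2536  21:1446  22:2562  23:2376
  24:2407  25:66  26:2792  27:469  28:389  29:2271  30:1023  31:1231
  32:262  33:1825  34:163  35:440  36:861  37:1258  38:1659  39:1125
  40:1214  41:732  42:2681  43:1889  44:2021  45:1999  46:134  47:912
  48:2651  49:1894  50:1553  51:2077  52:121
Giant step factor: 467^(-53) ≡ 1969 (mod 2803).
Scan 2328·1969^i mod 2803 for i = 0, 1, …:
  i=0: 2328   i=1: 927   i=2: 510   i=3: 716
  i=4: 2698   i=5: 677   i=6: 1588   i=7: 1427
  i=8: 1157   i=9: 2097     …   i=17: 1342
  i=18: 1972
Match at i=18, j=15: x = 18·53 + 15 = 969.

969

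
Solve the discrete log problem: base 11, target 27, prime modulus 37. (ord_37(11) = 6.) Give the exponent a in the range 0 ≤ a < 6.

Successive powers of 11 modulo 37:
  11^0=1  11^1=11  11^2=10  11^3=36  11^4=26  11^5=27
So 11^5 ≡ 27 (mod 37), giving a = 5.

5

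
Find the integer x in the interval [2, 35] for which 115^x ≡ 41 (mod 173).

Compute 115^2 mod 173 = 77, then multiply by 115 repeatedly:
  115^2=77  115^3=32  115^4=47  115^5=42  115^6=159
  115^7=120  115^8=133  115^9=71  115^10=34  115^11=104
  115^12=23  115^13=50  115^14=41
Found 41 at exponent 14.

14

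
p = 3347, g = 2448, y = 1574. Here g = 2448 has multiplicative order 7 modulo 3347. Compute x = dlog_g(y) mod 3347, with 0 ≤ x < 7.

2

Successive powers of 2448 modulo 3347:
  2448^0=1  2448^1=2448  2448^2=1574
So 2448^2 ≡ 1574 (mod 3347), giving x = 2.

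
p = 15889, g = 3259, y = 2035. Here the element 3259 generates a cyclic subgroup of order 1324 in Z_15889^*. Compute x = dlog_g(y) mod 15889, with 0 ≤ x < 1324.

1055

Baby-step giant-step with m = ceil(sqrt(1324)) = 37.
Baby table (3259^j mod 15889 for j=0..36):
  0:1  1:3259  2:7229  3:11813  4:15409  5:8691  6:9771  7:2133
  8:7954  9:7127  10:13064  11:8945  12:11329  13:11064  14:5435  15:12319
  16:12007  17:12095  18:12885  19:13477  20:4347  21:9774  22:11910  23:13752
  24:10788  25:11624  26:3240  27:8864  28:1574  29:13408  30:1922  31:3532
  32:7152  33:15094  34:14891  35:4763  36:14953
Giant step factor: 3259^(-37) ≡ 10051 (mod 15889).
Scan 2035·10051^i mod 15889 for i = 0, 1, …:
  i=0: 2035   i=1: 4642   i=2: 6638   i=3: 627
  i=4: 9933   i=5: 5996   i=6: 14708   i=7: 14741
  i=8: 12755   i=9: 8053     …   i=27: 14681
  i=28: 13477
Match at i=28, j=19: x = 28·37 + 19 = 1055.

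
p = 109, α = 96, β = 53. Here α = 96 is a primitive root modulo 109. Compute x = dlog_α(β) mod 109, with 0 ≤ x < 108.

Baby-step giant-step with m = ceil(sqrt(108)) = 11.
Baby table (96^j mod 109 for j=0..10):
  0:1  1:96  2:60  3:92  4:3  5:70  6:71  7:58
  8:9  9:101  10:104
Giant step factor: 96^(-11) ≡ 52 (mod 109).
Scan 53·52^i mod 109 for i = 0, 1, …:
  i=0: 53   i=1: 31   i=2: 86   i=3: 3
Match at i=3, j=4: x = 3·11 + 4 = 37.

37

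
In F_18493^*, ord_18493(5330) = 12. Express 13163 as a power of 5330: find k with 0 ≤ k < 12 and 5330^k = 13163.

Successive powers of 5330 modulo 18493:
  5330^0=1  5330^1=5330  5330^2=3652  5330^3=10524  5330^4=3651  5330^5=5194
  5330^6=18492  5330^7=13163
So 5330^7 ≡ 13163 (mod 18493), giving k = 7.

7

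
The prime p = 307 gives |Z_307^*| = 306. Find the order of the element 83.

153

The order of 83 must divide p − 1 = 306 = 2 · 3^2 · 17.
Divisors: 1, 2, 3, 6, 9, 17, 18, 34, 51, 102, 153, 306.
Check each in increasing order: 83^1 ≡ 83;  83^2 ≡ 135;  83^3 ≡ 153;  83^6 ≡ 77;  83^9 ≡ 115;  83^17 ≡ 274;  83^18 ≡ 24;  83^34 ≡ 168;  83^51 ≡ 289;  83^102 ≡ 17;  83^153 ≡ 1.
Smallest exponent giving 1 is 153.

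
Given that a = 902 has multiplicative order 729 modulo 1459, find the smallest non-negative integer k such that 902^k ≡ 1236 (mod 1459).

62

Baby-step giant-step with m = ceil(sqrt(729)) = 27.
Baby table (902^j mod 1459 for j=0..26):
  0:1  1:902  2:941  3:1103  4:1327  5:574  6:1262  7:304
  8:1375  9:100  10:1201  11:724  12:875  13:1390  14:499  15:726
  16:1220  17:354  18:1246  19:462  20:909  21:1419  22:395  23:294
  24:1109  25:903  26:384
Giant step factor: 902^(-27) ≡ 626 (mod 1459).
Scan 1236·626^i mod 1459 for i = 0, 1, …:
  i=0: 1236   i=1: 466   i=2: 1375
Match at i=2, j=8: k = 2·27 + 8 = 62.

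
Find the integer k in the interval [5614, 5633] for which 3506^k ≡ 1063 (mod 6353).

Compute 3506^5614 mod 6353 = 1046, then multiply by 3506 repeatedly:
  3506^5614=1046  3506^5615=1595  3506^5616=1430  3506^5617=1063
Found 1063 at exponent 5617.

5617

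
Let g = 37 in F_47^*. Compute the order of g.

The order of 37 must divide p − 1 = 46 = 2 · 23.
Divisors: 1, 2, 23, 46.
Check each in increasing order: 37^1 ≡ 37;  37^2 ≡ 6;  37^23 ≡ 1.
Smallest exponent giving 1 is 23.

23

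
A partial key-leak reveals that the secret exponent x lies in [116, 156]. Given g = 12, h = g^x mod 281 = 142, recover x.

133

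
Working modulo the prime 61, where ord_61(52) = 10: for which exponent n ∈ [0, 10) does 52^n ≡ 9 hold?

6

Successive powers of 52 modulo 61:
  52^0=1  52^1=52  52^2=20  52^3=3  52^4=34  52^5=60
  52^6=9
So 52^6 ≡ 9 (mod 61), giving n = 6.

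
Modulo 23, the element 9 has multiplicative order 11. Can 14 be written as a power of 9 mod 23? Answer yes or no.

⟨9⟩ has order 11; its elements mod 23 are {1, 2, 3, 4, 6, 8, 9, 12, 13, 16, 18}.
14 is not in this set.

no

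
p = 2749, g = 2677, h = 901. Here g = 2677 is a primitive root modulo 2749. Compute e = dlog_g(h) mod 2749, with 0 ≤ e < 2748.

143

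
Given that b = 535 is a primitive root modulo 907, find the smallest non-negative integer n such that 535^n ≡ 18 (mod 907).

21

Successive powers of 535 modulo 907:
  535^0=1  535^1=535  535^2=520  535^3=658  535^4=114  535^5=221
  535^6=325  535^7=638  535^8=298  535^9=705  535^10=770  535^11=172
  535^12=413  535^13=554  535^14=708  535^15=561  535^16=825  535^17=573
  535^18=896  535^19=464  535^20=629  535^21=18
So 535^21 ≡ 18 (mod 907), giving n = 21.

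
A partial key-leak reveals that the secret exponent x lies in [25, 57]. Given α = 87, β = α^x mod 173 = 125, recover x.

Compute 87^25 mod 173 = 59, then multiply by 87 repeatedly:
  87^25=59  87^26=116  87^27=58  87^28=29  87^29=101
  87^30=137  87^31=155  87^32=164  87^33=82  87^34=41
  87^35=107  87^36=140  87^37=70  87^38=35  87^39=104
  87^40=52  87^41=26  87^42=13  87^43=93  87^44=133
  87^45=153  87^46=163  87^47=168  87^48=84  87^49=42
  87^50=21  87^51=97  87^52=135  87^53=154  87^54=77
  87^55=125
Found 125 at exponent 55.

55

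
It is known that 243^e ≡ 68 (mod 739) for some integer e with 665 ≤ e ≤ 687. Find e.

Compute 243^665 mod 739 = 658, then multiply by 243 repeatedly:
  243^665=658  243^666=270  243^667=578  243^668=44  243^669=346
  243^670=571  243^671=560  243^672=104  243^673=146  243^674=6
  243^675=719  243^676=313  243^677=681  243^678=686  243^679=423
  243^680=68
Found 68 at exponent 680.

680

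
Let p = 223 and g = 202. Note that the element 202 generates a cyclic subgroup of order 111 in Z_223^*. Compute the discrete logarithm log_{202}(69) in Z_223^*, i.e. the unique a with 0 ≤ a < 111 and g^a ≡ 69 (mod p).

86

Baby-step giant-step with m = ceil(sqrt(111)) = 11.
Baby table (202^j mod 223 for j=0..10):
  0:1  1:202  2:218  3:105  4:25  5:144  6:98  7:172
  8:179  9:32  10:220
Giant step factor: 202^(-11) ≡ 177 (mod 223).
Scan 69·177^i mod 223 for i = 0, 1, …:
  i=0: 69   i=1: 171   i=2: 162   i=3: 130
  i=4: 41   i=5: 121   i=6: 9   i=7: 32
Match at i=7, j=9: a = 7·11 + 9 = 86.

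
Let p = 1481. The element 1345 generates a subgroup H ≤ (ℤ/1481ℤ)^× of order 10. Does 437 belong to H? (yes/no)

⟨1345⟩ has order 10; its elements mod 1481 are {1, 98, 136, 718, 724, 757, 763, 1345, 1383, 1480}.
437 is not in this set.

no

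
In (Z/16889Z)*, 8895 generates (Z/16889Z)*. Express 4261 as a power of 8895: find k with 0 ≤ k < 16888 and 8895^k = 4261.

1178

Baby-step giant-step with m = ceil(sqrt(16888)) = 130.
Baby table (8895^j mod 16889 for j=0..129):
  0:1  1:8895  2:12949  3:15264  4:2609  5:1569  6:5941  7:16403
  8:614  9:6383  10:12856  11:15590  12:14360  13:693  14:16639  15:5598
  16:5438  17:914  18:6421  19:13086  20:982  21:3277  22:15390  23:8705
  24:11799  25:3859  26:7357  27:12529  28:11833  29:2287  30:8509  31:7946
  32:16094  33:4966  34:7835  35:8311  36:3192  37:2431  38:5825  39:14812
  40:1651  41:9104  42:14214  43:2476  44:764  45:6402  46:12971  47:8286
  48:374  49:16486  50:12672  51:254  52:13093  53:12580  54:9475  55:4015
  56:10079  57:5893  58:11668  59:3955  60:16827  61:5847  62:7834  63:16305
  64:7132  65:4056  66:3216  67:13243  68:12599  69:9590  70:13600  71:12982
  72:4797  73:7701  74:15500  75:7593  76:624  77:10888  78:7234  79:16229
  80:6672  81:16383  82:8493  83:738  84:11578  85:14077  86:16758  87:96
  88:9470  89:10207  90:12890  91:14018  92:15512  93:12999  94:4011  95:8277
  96:4764  97:1279  98:10408  99:10551  100:15861  101:9778  102:13849  103:15378
  104:3299  105:8412  106:6470  107:9827  108:10590  109:8097  110:8119  111:1141
  112:15795  113:13823  114:3665  115:4405  116:16884  117:6192  118:2811  119:8125
  120:3844  121:9044  122:4073  123:2430  124:13819  125:1863  126:3276  127:6495
  128:12645  129:13424
Giant step factor: 8895^(-130) ≡ 6634 (mod 16889).
Scan 4261·6634^i mod 16889 for i = 0, 1, …:
  i=0: 4261   i=1: 12177   i=2: 2131   i=3: 961
  i=4: 8121   i=5: 15693   i=6: 3566   i=7: 12244
  i=8: 7495   i=9: 614
Match at i=9, j=8: k = 9·130 + 8 = 1178.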